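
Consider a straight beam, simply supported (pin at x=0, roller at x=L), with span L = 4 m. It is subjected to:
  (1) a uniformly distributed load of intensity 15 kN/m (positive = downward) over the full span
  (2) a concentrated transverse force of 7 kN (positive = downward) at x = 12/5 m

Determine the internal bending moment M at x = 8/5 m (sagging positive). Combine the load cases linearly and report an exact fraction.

Load 1 — uniform load w=15 kN/m over full span:
  M_1 = wx(L-x)/2 = 15·(8/5)·(4-(8/5))/2 = 144/5 kN·m
Load 2 — point force P=7 kN at a=12/5 m (b=L-a=8/5):
  M_2 = Pbx/L  [x≤a] = 7·(8/5)·(8/5)/4 = 112/25 kN·m
Superposition: M = Σ M_i = 832/25 kN·m ≈ 33.280000 kN·m

M(8/5) = 832/25 kN·m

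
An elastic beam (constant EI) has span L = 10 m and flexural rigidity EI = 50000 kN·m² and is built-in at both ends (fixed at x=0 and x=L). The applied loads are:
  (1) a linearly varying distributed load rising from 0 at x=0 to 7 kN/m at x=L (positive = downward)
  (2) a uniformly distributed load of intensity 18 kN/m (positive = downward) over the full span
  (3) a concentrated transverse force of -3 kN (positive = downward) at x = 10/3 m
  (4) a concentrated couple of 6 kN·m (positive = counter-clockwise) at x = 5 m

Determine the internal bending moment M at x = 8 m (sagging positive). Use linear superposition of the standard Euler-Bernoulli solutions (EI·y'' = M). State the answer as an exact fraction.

Load 1 — triangular load w₀=7 kN/m (0→w₀ over full span):
  M_1 = 3w₀Lx/20 - w₀L²/30 - w₀x³/(6L) = 3·7·10·8/20 - 7·10²/30 - 7·8³/(6·10) = 14/15 kN·m
Load 2 — uniform load w=18 kN/m over full span:
  M_2 = wLx/2 - wL²/12 - wx²/2 = 18·10·8/2 - 18·10²/12 - 18·8²/2 = -6 kN·m
Load 3 — point force P=-3 kN at a=10/3 m (b=L-a=20/3):
  M_3 = Pa²(a+3b)(L-x)/L³ - Pa²b/L²  [x>a] = (-3)·(10/3)²·((10/3)+3·(20/3))·(10-8)/10³ - (-3)·(10/3)²·(20/3)/10² = 2/3 kN·m
Load 4 — applied couple M₀=6 kN·m at a=5 m (b=L-a=5):
  M_4 = R_Ax - M_A - M₀  [x>a] with R_A=9/10, M_A=3/2 = (9/10)·8 - (3/2) - 6 = -3/10 kN·m
Superposition: M = Σ M_i = -47/10 kN·m ≈ -4.700000 kN·m

M(8) = -47/10 kN·m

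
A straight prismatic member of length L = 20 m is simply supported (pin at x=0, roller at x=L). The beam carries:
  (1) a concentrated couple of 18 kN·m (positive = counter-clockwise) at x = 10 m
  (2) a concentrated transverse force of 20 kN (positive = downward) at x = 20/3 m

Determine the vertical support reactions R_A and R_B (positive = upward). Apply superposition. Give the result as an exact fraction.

Load 1 — applied couple M₀=18 kN·m at a=10 m (b=L-a=10):
  R_A = M₀/L = 18/20 = 9/10 kN
  R_B = -M₀/L = -18/20 = -9/10 kN
Load 2 — point force P=20 kN at a=20/3 m (b=L-a=40/3):
  R_A = Pb/L = 20·(40/3)/20 = 40/3 kN
  R_B = Pa/L = 20·(20/3)/20 = 20/3 kN
Superposition: R_A = 427/30 kN, R_B = 173/30 kN

R_A = 427/30 kN, R_B = 173/30 kN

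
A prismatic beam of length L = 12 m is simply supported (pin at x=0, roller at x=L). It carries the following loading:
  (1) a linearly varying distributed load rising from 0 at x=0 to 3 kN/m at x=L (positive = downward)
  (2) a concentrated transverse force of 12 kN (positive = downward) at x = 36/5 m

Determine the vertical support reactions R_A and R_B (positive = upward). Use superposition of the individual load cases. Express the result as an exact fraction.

Load 1 — triangular load w₀=3 kN/m (0→w₀ over full span):
  R_A = w₀L/6 = 3·12/6 = 6 kN
  R_B = w₀L/3 = 3·12/3 = 12 kN
Load 2 — point force P=12 kN at a=36/5 m (b=L-a=24/5):
  R_A = Pb/L = 12·(24/5)/12 = 24/5 kN
  R_B = Pa/L = 12·(36/5)/12 = 36/5 kN
Superposition: R_A = 54/5 kN, R_B = 96/5 kN

R_A = 54/5 kN, R_B = 96/5 kN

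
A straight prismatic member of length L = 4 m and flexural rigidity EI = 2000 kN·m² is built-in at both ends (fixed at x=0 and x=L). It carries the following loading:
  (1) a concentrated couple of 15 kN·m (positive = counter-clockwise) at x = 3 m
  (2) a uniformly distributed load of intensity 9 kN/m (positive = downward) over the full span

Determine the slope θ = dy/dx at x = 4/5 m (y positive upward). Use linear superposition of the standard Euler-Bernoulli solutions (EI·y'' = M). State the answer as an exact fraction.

θ(4/5) = -219/62500 rad

Load 1 — applied couple M₀=15 kN·m at a=3 m (b=L-a=1):
  θ_1 = (R_Ax²/2 - M_Ax)/EI  [x≤a] with R_A=135/32, M_A=75/16 = ((135/32)·(4/5)²/2 - (75/16)·(4/5))/2000 = -3/2500 rad
Load 2 — uniform load w=9 kN/m over full span:
  θ_2 = -wx(L-x)(L-2x)/(12EI) = -9·(4/5)·(4-(4/5))·(4-2·(4/5))/(12·2000) = -36/15625 rad
Superposition: θ = Σ θ_i = -219/62500 rad ≈ -0.003504 rad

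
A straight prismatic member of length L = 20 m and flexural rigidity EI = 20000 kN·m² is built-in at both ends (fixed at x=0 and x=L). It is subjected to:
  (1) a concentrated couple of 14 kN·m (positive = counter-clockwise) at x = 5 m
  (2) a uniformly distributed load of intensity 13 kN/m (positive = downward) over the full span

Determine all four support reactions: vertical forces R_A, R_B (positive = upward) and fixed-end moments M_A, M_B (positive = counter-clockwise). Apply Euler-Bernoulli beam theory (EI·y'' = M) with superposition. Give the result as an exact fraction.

Load 1 — applied couple M₀=14 kN·m at a=5 m (b=L-a=15):
  R_A = 6M₀ab/L³ = 6·14·5·15/20³ = 63/80 kN
  M_A = M₀b(2a-b)/L² = 14·15·(2·5-15)/20² = -21/8 kN·m
  R_B = -6M₀ab/L³ = -6·14·5·15/20³ = -63/80 kN
  M_B = M₀a(2b-a)/L² = 14·5·(2·15-5)/20² = 35/8 kN·m
Load 2 — uniform load w=13 kN/m over full span:
  R_A = wL/2 = 13·20/2 = 130 kN
  M_A = wL²/12 = 13·20²/12 = 1300/3 kN·m
  R_B = wL/2 = 13·20/2 = 130 kN
  M_B = -wL²/12 = -13·20²/12 = -1300/3 kN·m
Superposition: R_A = 10463/80 kN, M_A = 10337/24 kN·m, R_B = 10337/80 kN, M_B = -10295/24 kN·m

R_A = 10463/80 kN, M_A = 10337/24 kN·m, R_B = 10337/80 kN, M_B = -10295/24 kN·m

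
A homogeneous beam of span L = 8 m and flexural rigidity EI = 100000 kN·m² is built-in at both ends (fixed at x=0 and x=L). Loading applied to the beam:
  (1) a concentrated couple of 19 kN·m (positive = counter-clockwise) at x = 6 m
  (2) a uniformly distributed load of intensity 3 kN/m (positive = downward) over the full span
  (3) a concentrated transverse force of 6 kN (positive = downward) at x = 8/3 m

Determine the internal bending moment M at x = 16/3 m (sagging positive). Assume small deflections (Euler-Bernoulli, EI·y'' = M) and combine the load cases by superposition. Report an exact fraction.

Load 1 — applied couple M₀=19 kN·m at a=6 m (b=L-a=2):
  M_1 = R_Ax - M_A  [x≤a] with R_A=171/64, M_A=95/16 = (171/64)·(16/3) - (95/16) = 133/16 kN·m
Load 2 — uniform load w=3 kN/m over full span:
  M_2 = wLx/2 - wL²/12 - wx²/2 = 3·8·(16/3)/2 - 3·8²/12 - 3·(16/3)²/2 = 16/3 kN·m
Load 3 — point force P=6 kN at a=8/3 m (b=L-a=16/3):
  M_3 = Pa²(a+3b)(L-x)/L³ - Pa²b/L²  [x>a] = 6·(8/3)²·((8/3)+3·(16/3))·(8-(16/3))/8³ - 6·(8/3)²·(16/3)/8² = 16/27 kN·m
Superposition: M = Σ M_i = 6151/432 kN·m ≈ 14.238426 kN·m

M(16/3) = 6151/432 kN·m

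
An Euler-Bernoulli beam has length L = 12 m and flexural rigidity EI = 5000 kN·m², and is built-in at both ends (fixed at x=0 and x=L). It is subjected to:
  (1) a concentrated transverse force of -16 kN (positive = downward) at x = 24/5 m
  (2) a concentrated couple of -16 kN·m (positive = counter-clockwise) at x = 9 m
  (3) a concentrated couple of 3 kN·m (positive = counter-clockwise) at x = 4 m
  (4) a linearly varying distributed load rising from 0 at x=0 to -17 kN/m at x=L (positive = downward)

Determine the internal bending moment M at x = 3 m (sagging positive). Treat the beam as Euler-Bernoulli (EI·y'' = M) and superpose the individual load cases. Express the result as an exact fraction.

Load 1 — point force P=-16 kN at a=24/5 m (b=L-a=36/5):
  M_1 = Pb²(3a+b)x/L³ - Pab²/L²  [x≤a] = (-16)·(36/5)²·(3·(24/5)+(36/5))·3/12³ - (-16)·(24/5)·(36/5)²/12² = -432/125 kN·m
Load 2 — applied couple M₀=-16 kN·m at a=9 m (b=L-a=3):
  M_2 = R_Ax - M_A  [x≤a] with R_A=-3/2, M_A=-5 = (-3/2)·3 - (-5) = 1/2 kN·m
Load 3 — applied couple M₀=3 kN·m at a=4 m (b=L-a=8):
  M_3 = R_Ax - M_A  [x≤a] with R_A=1/3, M_A=0 = (1/3)·3 - 0 = 1 kN·m
Load 4 — triangular load w₀=-17 kN/m (0→w₀ over full span):
  M_4 = 3w₀Lx/20 - w₀L²/30 - w₀x³/(6L) = 3·(-17)·12·3/20 - (-17)·12²/30 - (-17)·3³/(6·12) = -153/40 kN·m
Superposition: M = Σ M_i = -5781/1000 kN·m ≈ -5.781000 kN·m

M(3) = -5781/1000 kN·m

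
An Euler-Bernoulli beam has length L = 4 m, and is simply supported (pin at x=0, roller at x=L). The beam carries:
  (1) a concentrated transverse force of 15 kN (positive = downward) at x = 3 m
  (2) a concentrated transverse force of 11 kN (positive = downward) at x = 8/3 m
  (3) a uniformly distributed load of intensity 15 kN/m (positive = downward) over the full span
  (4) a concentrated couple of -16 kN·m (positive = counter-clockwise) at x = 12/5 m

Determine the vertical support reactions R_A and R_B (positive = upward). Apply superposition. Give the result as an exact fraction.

R_A = 401/12 kN, R_B = 631/12 kN

Load 1 — point force P=15 kN at a=3 m (b=L-a=1):
  R_A = Pb/L = 15·1/4 = 15/4 kN
  R_B = Pa/L = 15·3/4 = 45/4 kN
Load 2 — point force P=11 kN at a=8/3 m (b=L-a=4/3):
  R_A = Pb/L = 11·(4/3)/4 = 11/3 kN
  R_B = Pa/L = 11·(8/3)/4 = 22/3 kN
Load 3 — uniform load w=15 kN/m over full span:
  R_A = wL/2 = 15·4/2 = 30 kN
  R_B = wL/2 = 15·4/2 = 30 kN
Load 4 — applied couple M₀=-16 kN·m at a=12/5 m (b=L-a=8/5):
  R_A = M₀/L = (-16)/4 = -4 kN
  R_B = -M₀/L = -(-16)/4 = 4 kN
Superposition: R_A = 401/12 kN, R_B = 631/12 kN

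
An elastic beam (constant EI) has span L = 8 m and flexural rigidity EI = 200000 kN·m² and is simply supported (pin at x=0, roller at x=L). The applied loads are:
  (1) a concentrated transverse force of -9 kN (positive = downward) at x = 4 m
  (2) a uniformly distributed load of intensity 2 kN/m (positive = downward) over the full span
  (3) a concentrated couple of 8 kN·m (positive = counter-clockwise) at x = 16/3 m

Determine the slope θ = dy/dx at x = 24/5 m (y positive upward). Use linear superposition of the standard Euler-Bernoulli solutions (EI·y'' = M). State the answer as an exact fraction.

θ(24/5) = 1147/56250000 rad

Load 1 — point force P=-9 kN at a=4 m (b=L-a=4):
  θ_1 = -Pa(2L²-6Lx+3x²+a²)/(6LEI)  [x>a] = -(-9)·4·(2·8²-6·8·(24/5)+3·(24/5)²+4²)/(6·8·200000) = -81/1250000 rad
Load 2 — uniform load w=2 kN/m over full span:
  θ_2 = -w(L³-6Lx²+4x³)/(24EI) = -2·(8³-6·8·(24/5)²+4·(24/5)³)/(24·200000) = 74/1171875 rad
Load 3 — applied couple M₀=8 kN·m at a=16/3 m (b=L-a=8/3):
  θ_3 = (M₀x²/(2L)+C₁)/EI  [x≤a] with C₁=M₀(3b²-L²)/(6L)=-64/9 = (8·(24/5)²/(2·8)+(-64/9))/200000 = 31/1406250 rad
Superposition: θ = Σ θ_i = 1147/56250000 rad ≈ 0.000020 rad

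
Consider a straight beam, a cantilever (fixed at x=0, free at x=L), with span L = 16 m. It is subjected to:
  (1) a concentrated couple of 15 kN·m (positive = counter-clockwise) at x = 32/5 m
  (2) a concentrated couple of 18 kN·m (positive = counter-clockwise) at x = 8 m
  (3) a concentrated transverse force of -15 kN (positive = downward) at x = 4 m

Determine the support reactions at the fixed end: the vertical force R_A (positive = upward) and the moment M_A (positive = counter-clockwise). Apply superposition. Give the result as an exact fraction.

R_A = -15 kN, M_A = -93 kN·m

Load 1 — applied couple M₀=15 kN·m at a=32/5 m (b=L-a=48/5):
  R_A = 0 kN
  M_A = -M₀ = -15 kN·m
Load 2 — applied couple M₀=18 kN·m at a=8 m (b=L-a=8):
  R_A = 0 kN
  M_A = -M₀ = -18 kN·m
Load 3 — point force P=-15 kN at a=4 m (b=L-a=12):
  R_A = P = (-15) = -15 kN
  M_A = Pa = (-15)·4 = -60 kN·m
Superposition: R_A = -15 kN, M_A = -93 kN·m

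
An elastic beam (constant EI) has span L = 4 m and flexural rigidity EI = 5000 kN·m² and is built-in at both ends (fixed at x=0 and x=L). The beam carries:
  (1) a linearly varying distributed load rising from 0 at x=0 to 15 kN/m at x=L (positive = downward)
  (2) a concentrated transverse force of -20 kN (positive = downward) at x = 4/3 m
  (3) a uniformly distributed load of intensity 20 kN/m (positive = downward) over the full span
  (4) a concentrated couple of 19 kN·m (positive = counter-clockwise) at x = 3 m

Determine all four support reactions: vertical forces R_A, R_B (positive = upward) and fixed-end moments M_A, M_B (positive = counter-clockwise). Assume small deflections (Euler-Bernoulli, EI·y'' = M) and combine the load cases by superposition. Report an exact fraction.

Load 1 — triangular load w₀=15 kN/m (0→w₀ over full span):
  R_A = 3w₀L/20 = 3·15·4/20 = 9 kN
  M_A = w₀L²/30 = 15·4²/30 = 8 kN·m
  R_B = 7w₀L/20 = 7·15·4/20 = 21 kN
  M_B = -w₀L²/20 = -15·4²/20 = -12 kN·m
Load 2 — point force P=-20 kN at a=4/3 m (b=L-a=8/3):
  R_A = Pb²(3a+b)/L³ = (-20)·(8/3)²·(3·(4/3)+(8/3))/4³ = -400/27 kN
  M_A = Pab²/L² = (-20)·(4/3)·(8/3)²/4² = -320/27 kN·m
  R_B = Pa²(a+3b)/L³ = (-20)·(4/3)²·((4/3)+3·(8/3))/4³ = -140/27 kN
  M_B = -Pa²b/L² = -(-20)·(4/3)²·(8/3)/4² = 160/27 kN·m
Load 3 — uniform load w=20 kN/m over full span:
  R_A = wL/2 = 20·4/2 = 40 kN
  M_A = wL²/12 = 20·4²/12 = 80/3 kN·m
  R_B = wL/2 = 20·4/2 = 40 kN
  M_B = -wL²/12 = -20·4²/12 = -80/3 kN·m
Load 4 — applied couple M₀=19 kN·m at a=3 m (b=L-a=1):
  R_A = 6M₀ab/L³ = 6·19·3·1/4³ = 171/32 kN
  M_A = M₀b(2a-b)/L² = 19·1·(2·3-1)/4² = 95/16 kN·m
  R_B = -6M₀ab/L³ = -6·19·3·1/4³ = -171/32 kN
  M_B = M₀a(2b-a)/L² = 19·3·(2·1-3)/4² = -57/16 kN·m
Superposition: R_A = 34153/864 kN, M_A = 12421/432 kN·m, R_B = 43607/864 kN, M_B = -15683/432 kN·m

R_A = 34153/864 kN, M_A = 12421/432 kN·m, R_B = 43607/864 kN, M_B = -15683/432 kN·m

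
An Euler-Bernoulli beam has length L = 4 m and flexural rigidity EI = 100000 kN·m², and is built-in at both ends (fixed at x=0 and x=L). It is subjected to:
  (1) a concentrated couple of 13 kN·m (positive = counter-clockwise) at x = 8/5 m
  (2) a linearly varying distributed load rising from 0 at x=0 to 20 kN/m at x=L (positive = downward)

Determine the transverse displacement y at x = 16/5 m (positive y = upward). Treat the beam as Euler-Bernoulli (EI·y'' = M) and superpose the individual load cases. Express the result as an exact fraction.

Load 1 — applied couple M₀=13 kN·m at a=8/5 m (b=L-a=12/5):
  y_1 = (R_Ax³/6 - M_Ax²/2 - M₀(x-a)²/2)/EI  [x>a] with R_A=117/25, M_A=39/25 = ((117/25)·(16/5)³/6 - (39/25)·(16/5)²/2 - 13·((16/5)-(8/5))²/2)/100000 = 91/9765625 m
Load 2 — triangular load w₀=20 kN/m (0→w₀ over full span):
  y_2 = -w₀x²(L-x)²(x+2L)/(120LEI) = -20·(16/5)²·(4-(16/5))²·((16/5)+2·4)/(120·4·100000) = -896/29296875 m
Superposition: y = Σ y_i = -623/29296875 m ≈ -0.000021 m

y(16/5) = -623/29296875 m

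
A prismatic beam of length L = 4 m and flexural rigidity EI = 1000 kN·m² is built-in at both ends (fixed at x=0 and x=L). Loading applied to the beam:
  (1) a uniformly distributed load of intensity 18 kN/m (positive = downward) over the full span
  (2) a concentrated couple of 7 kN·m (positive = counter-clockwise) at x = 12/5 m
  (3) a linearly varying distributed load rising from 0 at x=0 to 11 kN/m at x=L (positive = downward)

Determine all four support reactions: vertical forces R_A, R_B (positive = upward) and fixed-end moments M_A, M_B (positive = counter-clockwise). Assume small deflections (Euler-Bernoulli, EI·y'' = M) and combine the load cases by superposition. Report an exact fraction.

R_A = 1128/25 kN, M_A = 2408/75 kN·m, R_B = 1222/25 kN, M_B = -799/25 kN·m

Load 1 — uniform load w=18 kN/m over full span:
  R_A = wL/2 = 18·4/2 = 36 kN
  M_A = wL²/12 = 18·4²/12 = 24 kN·m
  R_B = wL/2 = 18·4/2 = 36 kN
  M_B = -wL²/12 = -18·4²/12 = -24 kN·m
Load 2 — applied couple M₀=7 kN·m at a=12/5 m (b=L-a=8/5):
  R_A = 6M₀ab/L³ = 6·7·(12/5)·(8/5)/4³ = 63/25 kN
  M_A = M₀b(2a-b)/L² = 7·(8/5)·(2·(12/5)-(8/5))/4² = 56/25 kN·m
  R_B = -6M₀ab/L³ = -6·7·(12/5)·(8/5)/4³ = -63/25 kN
  M_B = M₀a(2b-a)/L² = 7·(12/5)·(2·(8/5)-(12/5))/4² = 21/25 kN·m
Load 3 — triangular load w₀=11 kN/m (0→w₀ over full span):
  R_A = 3w₀L/20 = 3·11·4/20 = 33/5 kN
  M_A = w₀L²/30 = 11·4²/30 = 88/15 kN·m
  R_B = 7w₀L/20 = 7·11·4/20 = 77/5 kN
  M_B = -w₀L²/20 = -11·4²/20 = -44/5 kN·m
Superposition: R_A = 1128/25 kN, M_A = 2408/75 kN·m, R_B = 1222/25 kN, M_B = -799/25 kN·m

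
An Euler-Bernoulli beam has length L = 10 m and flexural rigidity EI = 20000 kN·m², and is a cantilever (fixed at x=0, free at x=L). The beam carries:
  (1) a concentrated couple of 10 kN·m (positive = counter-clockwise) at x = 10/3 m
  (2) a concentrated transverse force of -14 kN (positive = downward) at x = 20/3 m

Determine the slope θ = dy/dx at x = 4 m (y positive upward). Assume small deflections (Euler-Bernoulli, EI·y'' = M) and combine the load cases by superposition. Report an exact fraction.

θ(4) = 221/15000 rad

Load 1 — applied couple M₀=10 kN·m at a=10/3 m (b=L-a=20/3):
  θ_1 = M₀a/EI  [x>a] = 10·(10/3)/20000 = 1/600 rad
Load 2 — point force P=-14 kN at a=20/3 m (b=L-a=10/3):
  θ_2 = -Px(2a-x)/(2EI)  [x≤a] = -(-14)·4·(2·(20/3)-4)/(2·20000) = 49/3750 rad
Superposition: θ = Σ θ_i = 221/15000 rad ≈ 0.014733 rad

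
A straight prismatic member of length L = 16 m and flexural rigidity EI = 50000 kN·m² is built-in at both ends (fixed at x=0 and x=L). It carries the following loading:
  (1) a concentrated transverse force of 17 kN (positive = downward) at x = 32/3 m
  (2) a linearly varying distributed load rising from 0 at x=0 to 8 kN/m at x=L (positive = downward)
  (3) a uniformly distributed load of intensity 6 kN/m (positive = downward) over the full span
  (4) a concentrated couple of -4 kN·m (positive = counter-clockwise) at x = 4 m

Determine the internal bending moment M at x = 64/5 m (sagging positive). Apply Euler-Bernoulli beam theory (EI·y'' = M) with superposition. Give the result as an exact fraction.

M(64/5) = -4109/1500 kN·m

Load 1 — point force P=17 kN at a=32/3 m (b=L-a=16/3):
  M_1 = Pa²(a+3b)(L-x)/L³ - Pa²b/L²  [x>a] = 17·(32/3)²·((32/3)+3·(16/3))·(16-(64/5))/16³ - 17·(32/3)²·(16/3)/16² = 0 kN·m
Load 2 — triangular load w₀=8 kN/m (0→w₀ over full span):
  M_2 = 3w₀Lx/20 - w₀L²/30 - w₀x³/(6L) = 3·8·16·(64/5)/20 - 8·16²/30 - 8·(64/5)³/(6·16) = 1024/375 kN·m
Load 3 — uniform load w=6 kN/m over full span:
  M_3 = wLx/2 - wL²/12 - wx²/2 = 6·16·(64/5)/2 - 6·16²/12 - 6·(64/5)²/2 = -128/25 kN·m
Load 4 — applied couple M₀=-4 kN·m at a=4 m (b=L-a=12):
  M_4 = R_Ax - M_A - M₀  [x>a] with R_A=-9/32, M_A=3/4 = (-9/32)·(64/5) - (3/4) - (-4) = -7/20 kN·m
Superposition: M = Σ M_i = -4109/1500 kN·m ≈ -2.739333 kN·m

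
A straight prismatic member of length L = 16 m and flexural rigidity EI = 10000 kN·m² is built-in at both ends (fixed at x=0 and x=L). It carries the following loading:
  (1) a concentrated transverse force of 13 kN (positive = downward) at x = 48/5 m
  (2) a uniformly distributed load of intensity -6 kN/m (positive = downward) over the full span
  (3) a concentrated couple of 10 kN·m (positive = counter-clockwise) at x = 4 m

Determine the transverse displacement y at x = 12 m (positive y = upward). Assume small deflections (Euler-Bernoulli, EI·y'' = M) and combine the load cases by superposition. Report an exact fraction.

Load 1 — point force P=13 kN at a=48/5 m (b=L-a=32/5):
  y_1 = -Pa²(L-x)²(3bL-(3b+a)(L-x))/(6L³EI)  [x>a] = -13·(48/5)²·(16-12)²·(3·(32/5)·16-(3·(32/5)+(48/5))·(16-12))/(6·16³·10000) = -234/15625 m
Load 2 — uniform load w=-6 kN/m over full span:
  y_2 = -wx²(L-x)²/(24EI) = -(-6)·12²·(16-12)²/(24·10000) = 36/625 m
Load 3 — applied couple M₀=10 kN·m at a=4 m (b=L-a=12):
  y_3 = (R_Ax³/6 - M_Ax²/2 - M₀(x-a)²/2)/EI  [x>a] with R_A=45/64, M_A=-15/8 = ((45/64)·12³/6 - (-15/8)·12²/2 - 10·(12-4)²/2)/10000 = 7/4000 m
Superposition: y = Σ y_i = 22187/500000 m ≈ 0.044374 m

y(12) = 22187/500000 m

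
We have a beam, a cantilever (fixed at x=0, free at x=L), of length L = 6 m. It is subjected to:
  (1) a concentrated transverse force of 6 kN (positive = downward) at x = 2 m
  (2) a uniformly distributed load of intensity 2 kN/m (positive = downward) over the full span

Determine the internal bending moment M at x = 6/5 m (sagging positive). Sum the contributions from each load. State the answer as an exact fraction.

Load 1 — point force P=6 kN at a=2 m (b=L-a=4):
  M_1 = -P(a-x)  [x≤a] = -6·(2-(6/5)) = -24/5 kN·m
Load 2 — uniform load w=2 kN/m over full span:
  M_2 = -w(L-x)²/2 = -2·(6-(6/5))²/2 = -576/25 kN·m
Superposition: M = Σ M_i = -696/25 kN·m ≈ -27.840000 kN·m

M(6/5) = -696/25 kN·m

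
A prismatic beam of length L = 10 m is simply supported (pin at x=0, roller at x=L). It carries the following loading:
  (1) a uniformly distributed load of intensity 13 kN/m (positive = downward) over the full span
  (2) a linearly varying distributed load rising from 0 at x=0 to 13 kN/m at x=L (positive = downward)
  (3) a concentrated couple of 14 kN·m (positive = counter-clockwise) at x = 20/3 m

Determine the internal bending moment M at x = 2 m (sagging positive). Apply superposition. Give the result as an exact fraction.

M(2) = 742/5 kN·m

Load 1 — uniform load w=13 kN/m over full span:
  M_1 = wx(L-x)/2 = 13·2·(10-2)/2 = 104 kN·m
Load 2 — triangular load w₀=13 kN/m (0→w₀ over full span):
  M_2 = w₀Lx/6 - w₀x³/(6L) = 13·10·2/6 - 13·2³/(6·10) = 208/5 kN·m
Load 3 — applied couple M₀=14 kN·m at a=20/3 m (b=L-a=10/3):
  M_3 = M₀x/L  [x≤a] = 14·2/10 = 14/5 kN·m
Superposition: M = Σ M_i = 742/5 kN·m ≈ 148.400000 kN·m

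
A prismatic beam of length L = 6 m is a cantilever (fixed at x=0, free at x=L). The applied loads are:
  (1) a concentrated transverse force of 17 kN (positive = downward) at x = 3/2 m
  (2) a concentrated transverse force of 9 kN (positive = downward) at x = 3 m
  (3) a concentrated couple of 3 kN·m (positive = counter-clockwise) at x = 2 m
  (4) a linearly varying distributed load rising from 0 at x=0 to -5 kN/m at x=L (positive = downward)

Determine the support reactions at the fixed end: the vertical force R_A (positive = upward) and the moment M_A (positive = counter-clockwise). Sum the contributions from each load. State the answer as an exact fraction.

Load 1 — point force P=17 kN at a=3/2 m (b=L-a=9/2):
  R_A = P = 17 kN
  M_A = Pa = 17·(3/2) = 51/2 kN·m
Load 2 — point force P=9 kN at a=3 m (b=L-a=3):
  R_A = P = 9 kN
  M_A = Pa = 9·3 = 27 kN·m
Load 3 — applied couple M₀=3 kN·m at a=2 m (b=L-a=4):
  R_A = 0 kN
  M_A = -M₀ = -3 kN·m
Load 4 — triangular load w₀=-5 kN/m (0→w₀ over full span):
  R_A = w₀L/2 = (-5)·6/2 = -15 kN
  M_A = w₀L²/3 = (-5)·6²/3 = -60 kN·m
Superposition: R_A = 11 kN, M_A = -21/2 kN·m

R_A = 11 kN, M_A = -21/2 kN·m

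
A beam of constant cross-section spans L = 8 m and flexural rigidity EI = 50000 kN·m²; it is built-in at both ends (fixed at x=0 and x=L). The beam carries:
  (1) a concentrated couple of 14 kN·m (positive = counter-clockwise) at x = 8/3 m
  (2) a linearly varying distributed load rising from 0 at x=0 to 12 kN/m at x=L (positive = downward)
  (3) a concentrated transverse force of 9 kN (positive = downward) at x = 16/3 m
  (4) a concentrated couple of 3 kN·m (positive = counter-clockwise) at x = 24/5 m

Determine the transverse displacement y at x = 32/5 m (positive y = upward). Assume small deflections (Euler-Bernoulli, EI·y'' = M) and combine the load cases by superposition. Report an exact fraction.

y(32/5) = -298738/439453125 m

Load 1 — applied couple M₀=14 kN·m at a=8/3 m (b=L-a=16/3):
  y_1 = (R_Ax³/6 - M_Ax²/2 - M₀(x-a)²/2)/EI  [x>a] with R_A=7/3, M_A=0 = ((7/3)·(32/5)³/6 - 0·(32/5)²/2 - 14·((32/5)-(8/3))²/2)/50000 = 308/3515625 m
Load 2 — triangular load w₀=12 kN/m (0→w₀ over full span):
  y_2 = -w₀x²(L-x)²(x+2L)/(120LEI) = -12·(32/5)²·(8-(32/5))²·((32/5)+2·8)/(120·8·50000) = -28672/48828125 m
Load 3 — point force P=9 kN at a=16/3 m (b=L-a=8/3):
  y_3 = -Pa²(L-x)²(3bL-(3b+a)(L-x))/(6L³EI)  [x>a] = -9·(16/3)²·(8-(32/5))²·(3·(8/3)·8-(3·(8/3)+(16/3))·(8-(32/5)))/(6·8³·50000) = -128/703125 m
Load 4 — applied couple M₀=3 kN·m at a=24/5 m (b=L-a=16/5):
  y_4 = (R_Ax³/6 - M_Ax²/2 - M₀(x-a)²/2)/EI  [x>a] with R_A=27/50, M_A=24/25 = ((27/50)·(32/5)³/6 - (24/25)·(32/5)²/2 - 3·((32/5)-(24/5))²/2)/50000 = 18/9765625 m
Superposition: y = Σ y_i = -298738/439453125 m ≈ -0.000680 m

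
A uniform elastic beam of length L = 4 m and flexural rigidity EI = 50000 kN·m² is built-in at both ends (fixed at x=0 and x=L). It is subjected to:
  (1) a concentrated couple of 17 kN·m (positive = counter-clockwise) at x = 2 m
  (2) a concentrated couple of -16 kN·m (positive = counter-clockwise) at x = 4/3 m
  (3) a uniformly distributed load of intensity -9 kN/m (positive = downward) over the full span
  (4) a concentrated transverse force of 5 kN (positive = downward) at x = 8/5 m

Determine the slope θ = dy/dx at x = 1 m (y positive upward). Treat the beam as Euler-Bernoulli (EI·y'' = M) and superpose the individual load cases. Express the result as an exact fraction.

θ(1) = -587/60000000 rad

Load 1 — applied couple M₀=17 kN·m at a=2 m (b=L-a=2):
  θ_1 = (R_Ax²/2 - M_Ax)/EI  [x≤a] with R_A=51/8, M_A=17/4 = ((51/8)·1²/2 - (17/4)·1)/50000 = -17/800000 rad
Load 2 — applied couple M₀=-16 kN·m at a=4/3 m (b=L-a=8/3):
  θ_2 = (R_Ax²/2 - M_Ax)/EI  [x≤a] with R_A=-16/3, M_A=0 = ((-16/3)·1²/2 - 0·1)/50000 = -1/18750 rad
Load 3 — uniform load w=-9 kN/m over full span:
  θ_3 = -wx(L-x)(L-2x)/(12EI) = -(-9)·1·(4-1)·(4-2·1)/(12·50000) = 9/100000 rad
Load 4 — point force P=5 kN at a=8/5 m (b=L-a=12/5):
  θ_4 = -Pb²x(2aL-(3a+b)x)/(2L³EI)  [x≤a] = -5·(12/5)²·1·(2·(8/5)·4-(3·(8/5)+(12/5))·1)/(2·4³·50000) = -63/2500000 rad
Superposition: θ = Σ θ_i = -587/60000000 rad ≈ -0.000010 rad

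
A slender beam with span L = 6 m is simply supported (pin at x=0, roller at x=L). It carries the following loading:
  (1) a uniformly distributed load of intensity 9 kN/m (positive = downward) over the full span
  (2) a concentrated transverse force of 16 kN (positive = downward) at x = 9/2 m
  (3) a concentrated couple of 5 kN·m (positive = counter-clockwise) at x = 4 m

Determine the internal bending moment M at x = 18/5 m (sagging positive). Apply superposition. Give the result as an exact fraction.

M(18/5) = 1407/25 kN·m

Load 1 — uniform load w=9 kN/m over full span:
  M_1 = wx(L-x)/2 = 9·(18/5)·(6-(18/5))/2 = 972/25 kN·m
Load 2 — point force P=16 kN at a=9/2 m (b=L-a=3/2):
  M_2 = Pbx/L  [x≤a] = 16·(3/2)·(18/5)/6 = 72/5 kN·m
Load 3 — applied couple M₀=5 kN·m at a=4 m (b=L-a=2):
  M_3 = M₀x/L  [x≤a] = 5·(18/5)/6 = 3 kN·m
Superposition: M = Σ M_i = 1407/25 kN·m ≈ 56.280000 kN·m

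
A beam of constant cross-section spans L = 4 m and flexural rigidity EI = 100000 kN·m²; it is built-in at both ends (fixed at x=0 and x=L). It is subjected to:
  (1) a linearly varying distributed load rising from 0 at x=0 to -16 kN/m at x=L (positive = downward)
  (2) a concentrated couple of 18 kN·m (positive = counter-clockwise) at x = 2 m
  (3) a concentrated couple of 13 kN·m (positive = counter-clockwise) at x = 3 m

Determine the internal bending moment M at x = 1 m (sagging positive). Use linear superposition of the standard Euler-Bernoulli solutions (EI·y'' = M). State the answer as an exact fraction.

M(1) = 231/160 kN·m

Load 1 — triangular load w₀=-16 kN/m (0→w₀ over full span):
  M_1 = 3w₀Lx/20 - w₀L²/30 - w₀x³/(6L) = 3·(-16)·4·1/20 - (-16)·4²/30 - (-16)·1³/(6·4) = -2/5 kN·m
Load 2 — applied couple M₀=18 kN·m at a=2 m (b=L-a=2):
  M_2 = R_Ax - M_A  [x≤a] with R_A=27/4, M_A=9/2 = (27/4)·1 - (9/2) = 9/4 kN·m
Load 3 — applied couple M₀=13 kN·m at a=3 m (b=L-a=1):
  M_3 = R_Ax - M_A  [x≤a] with R_A=117/32, M_A=65/16 = (117/32)·1 - (65/16) = -13/32 kN·m
Superposition: M = Σ M_i = 231/160 kN·m ≈ 1.443750 kN·m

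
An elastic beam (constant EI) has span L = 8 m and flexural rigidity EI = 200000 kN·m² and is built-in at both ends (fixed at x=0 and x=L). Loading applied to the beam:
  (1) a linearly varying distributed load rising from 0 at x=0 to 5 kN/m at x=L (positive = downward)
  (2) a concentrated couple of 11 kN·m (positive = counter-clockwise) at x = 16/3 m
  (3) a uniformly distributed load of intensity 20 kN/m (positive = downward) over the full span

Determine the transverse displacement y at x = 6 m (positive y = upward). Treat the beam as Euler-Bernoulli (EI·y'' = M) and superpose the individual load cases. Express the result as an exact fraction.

y(6) = -2501/3600000 m

Load 1 — triangular load w₀=5 kN/m (0→w₀ over full span):
  y_1 = -w₀x²(L-x)²(x+2L)/(120LEI) = -5·6²·(8-6)²·(6+2·8)/(120·8·200000) = -33/400000 m
Load 2 — applied couple M₀=11 kN·m at a=16/3 m (b=L-a=8/3):
  y_2 = (R_Ax³/6 - M_Ax²/2 - M₀(x-a)²/2)/EI  [x>a] with R_A=11/6, M_A=11/3 = ((11/6)·6³/6 - (11/3)·6²/2 - 11·(6-(16/3))²/2)/200000 = -11/900000 m
Load 3 — uniform load w=20 kN/m over full span:
  y_3 = -wx²(L-x)²/(24EI) = -20·6²·(8-6)²/(24·200000) = -3/5000 m
Superposition: y = Σ y_i = -2501/3600000 m ≈ -0.000695 m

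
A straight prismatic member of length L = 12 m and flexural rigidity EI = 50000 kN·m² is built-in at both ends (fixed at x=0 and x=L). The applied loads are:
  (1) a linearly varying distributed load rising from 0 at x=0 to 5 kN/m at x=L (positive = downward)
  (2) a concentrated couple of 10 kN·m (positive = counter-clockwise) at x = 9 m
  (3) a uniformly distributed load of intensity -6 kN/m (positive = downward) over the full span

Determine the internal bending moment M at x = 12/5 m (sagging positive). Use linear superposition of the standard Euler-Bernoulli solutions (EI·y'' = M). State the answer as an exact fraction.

Load 1 — triangular load w₀=5 kN/m (0→w₀ over full span):
  M_1 = 3w₀Lx/20 - w₀L²/30 - w₀x³/(6L) = 3·5·12·(12/5)/20 - 5·12²/30 - 5·(12/5)³/(6·12) = -84/25 kN·m
Load 2 — applied couple M₀=10 kN·m at a=9 m (b=L-a=3):
  M_2 = R_Ax - M_A  [x≤a] with R_A=15/16, M_A=25/8 = (15/16)·(12/5) - (25/8) = -7/8 kN·m
Load 3 — uniform load w=-6 kN/m over full span:
  M_3 = wLx/2 - wL²/12 - wx²/2 = (-6)·12·(12/5)/2 - (-6)·12²/12 - (-6)·(12/5)²/2 = 72/25 kN·m
Superposition: M = Σ M_i = -271/200 kN·m ≈ -1.355000 kN·m

M(12/5) = -271/200 kN·m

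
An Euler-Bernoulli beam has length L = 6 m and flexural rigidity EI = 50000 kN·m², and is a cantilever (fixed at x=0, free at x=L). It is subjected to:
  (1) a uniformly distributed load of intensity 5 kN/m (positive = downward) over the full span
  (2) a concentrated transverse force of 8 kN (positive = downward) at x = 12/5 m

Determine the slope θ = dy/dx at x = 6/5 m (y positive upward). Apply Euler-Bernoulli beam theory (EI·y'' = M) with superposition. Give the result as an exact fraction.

Load 1 — uniform load w=5 kN/m over full span:
  θ_1 = -wx(x²-3Lx+3L²)/(6EI) = -5·(6/5)·((6/5)²-3·6·(6/5)+3·6²)/(6·50000) = -549/312500 rad
Load 2 — point force P=8 kN at a=12/5 m (b=L-a=18/5):
  θ_2 = -Px(2a-x)/(2EI)  [x≤a] = -8·(6/5)·(2·(12/5)-(6/5))/(2·50000) = -27/78125 rad
Superposition: θ = Σ θ_i = -657/312500 rad ≈ -0.002102 rad

θ(6/5) = -657/312500 rad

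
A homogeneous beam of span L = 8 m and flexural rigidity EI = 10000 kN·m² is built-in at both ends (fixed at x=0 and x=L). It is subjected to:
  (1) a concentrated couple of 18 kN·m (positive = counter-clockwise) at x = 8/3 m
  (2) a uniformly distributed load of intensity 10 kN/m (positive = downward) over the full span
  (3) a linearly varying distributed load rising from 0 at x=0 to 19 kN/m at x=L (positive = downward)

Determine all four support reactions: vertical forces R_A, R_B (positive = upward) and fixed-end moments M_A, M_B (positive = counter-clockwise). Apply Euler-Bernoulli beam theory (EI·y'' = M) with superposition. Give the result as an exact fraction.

R_A = 329/5 kN, M_A = 1408/15 kN·m, R_B = 451/5 kN, M_B = -1622/15 kN·m

Load 1 — applied couple M₀=18 kN·m at a=8/3 m (b=L-a=16/3):
  R_A = 6M₀ab/L³ = 6·18·(8/3)·(16/3)/8³ = 3 kN
  M_A = M₀b(2a-b)/L² = 18·(16/3)·(2·(8/3)-(16/3))/8² = 0 kN·m
  R_B = -6M₀ab/L³ = -6·18·(8/3)·(16/3)/8³ = -3 kN
  M_B = M₀a(2b-a)/L² = 18·(8/3)·(2·(16/3)-(8/3))/8² = 6 kN·m
Load 2 — uniform load w=10 kN/m over full span:
  R_A = wL/2 = 10·8/2 = 40 kN
  M_A = wL²/12 = 10·8²/12 = 160/3 kN·m
  R_B = wL/2 = 10·8/2 = 40 kN
  M_B = -wL²/12 = -10·8²/12 = -160/3 kN·m
Load 3 — triangular load w₀=19 kN/m (0→w₀ over full span):
  R_A = 3w₀L/20 = 3·19·8/20 = 114/5 kN
  M_A = w₀L²/30 = 19·8²/30 = 608/15 kN·m
  R_B = 7w₀L/20 = 7·19·8/20 = 266/5 kN
  M_B = -w₀L²/20 = -19·8²/20 = -304/5 kN·m
Superposition: R_A = 329/5 kN, M_A = 1408/15 kN·m, R_B = 451/5 kN, M_B = -1622/15 kN·m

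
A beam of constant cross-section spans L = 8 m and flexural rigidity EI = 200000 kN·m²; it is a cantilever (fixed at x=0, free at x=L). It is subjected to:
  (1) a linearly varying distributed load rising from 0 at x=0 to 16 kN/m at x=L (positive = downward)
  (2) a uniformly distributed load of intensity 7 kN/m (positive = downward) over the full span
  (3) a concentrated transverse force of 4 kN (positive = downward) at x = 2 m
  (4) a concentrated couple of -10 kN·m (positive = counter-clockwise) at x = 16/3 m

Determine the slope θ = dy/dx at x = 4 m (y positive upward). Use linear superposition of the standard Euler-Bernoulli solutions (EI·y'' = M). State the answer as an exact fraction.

θ(4) = -271/37500 rad

Load 1 — triangular load w₀=16 kN/m (0→w₀ over full span):
  θ_1 = (w₀Lx²/4-w₀L²x/3-w₀x⁴/(24L))/EI = (16·8·4²/4-16·8²·4/3-16·4⁴/(24·8))/200000 = -41/9375 rad
Load 2 — uniform load w=7 kN/m over full span:
  θ_2 = -wx(x²-3Lx+3L²)/(6EI) = -7·4·(4²-3·8·4+3·8²)/(6·200000) = -49/18750 rad
Load 3 — point force P=4 kN at a=2 m (b=L-a=6):
  θ_3 = -Pa²/(2EI)  [x>a] = -4·2²/(2·200000) = -1/25000 rad
Load 4 — applied couple M₀=-10 kN·m at a=16/3 m (b=L-a=8/3):
  θ_4 = M₀x/EI  [x≤a] = (-10)·4/200000 = -1/5000 rad
Superposition: θ = Σ θ_i = -271/37500 rad ≈ -0.007227 rad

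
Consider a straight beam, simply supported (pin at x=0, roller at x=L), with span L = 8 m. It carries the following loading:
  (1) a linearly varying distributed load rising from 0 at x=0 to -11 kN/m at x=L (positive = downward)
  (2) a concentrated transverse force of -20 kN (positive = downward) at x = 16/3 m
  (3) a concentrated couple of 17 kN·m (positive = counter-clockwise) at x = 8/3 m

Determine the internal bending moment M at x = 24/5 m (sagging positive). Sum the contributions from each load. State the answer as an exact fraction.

Load 1 — triangular load w₀=-11 kN/m (0→w₀ over full span):
  M_1 = w₀Lx/6 - w₀x³/(6L) = (-11)·8·(24/5)/6 - (-11)·(24/5)³/(6·8) = -5632/125 kN·m
Load 2 — point force P=-20 kN at a=16/3 m (b=L-a=8/3):
  M_2 = Pbx/L  [x≤a] = (-20)·(8/3)·(24/5)/8 = -32 kN·m
Load 3 — applied couple M₀=17 kN·m at a=8/3 m (b=L-a=16/3):
  M_3 = M₀x/L - M₀  [x>a] = 17·(24/5)/8 - 17 = -34/5 kN·m
Superposition: M = Σ M_i = -10482/125 kN·m ≈ -83.856000 kN·m

M(24/5) = -10482/125 kN·m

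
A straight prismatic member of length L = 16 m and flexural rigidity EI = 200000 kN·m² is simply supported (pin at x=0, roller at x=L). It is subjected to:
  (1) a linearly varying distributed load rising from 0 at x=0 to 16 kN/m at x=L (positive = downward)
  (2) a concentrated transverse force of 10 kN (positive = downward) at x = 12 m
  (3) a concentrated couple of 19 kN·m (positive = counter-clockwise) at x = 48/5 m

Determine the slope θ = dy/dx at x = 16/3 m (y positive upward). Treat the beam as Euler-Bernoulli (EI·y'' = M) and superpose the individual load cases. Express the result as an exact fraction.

θ(16/3) = -1177199/303750000 rad

Load 1 — triangular load w₀=16 kN/m (0→w₀ over full span):
  θ_1 = -w₀(7L⁴-30L²x²+15x⁴)/(360LEI) = -16·(7·16⁴-30·16²·(16/3)²+15·(16/3)⁴)/(360·16·200000) = -13312/3796875 rad
Load 2 — point force P=10 kN at a=12 m (b=L-a=4):
  θ_2 = -Pb(L²-b²-3x²)/(6LEI)  [x≤a] = -10·4·(16²-4²-3·(16/3)²)/(6·16·200000) = -29/90000 rad
Load 3 — applied couple M₀=19 kN·m at a=48/5 m (b=L-a=32/5):
  θ_3 = (M₀x²/(2L)+C₁)/EI  [x≤a] with C₁=M₀(3b²-L²)/(6L)=-1976/75 = (19·(16/3)²/(2·16)+(-1976/75))/200000 = -133/2812500 rad
Superposition: θ = Σ θ_i = -1177199/303750000 rad ≈ -0.003876 rad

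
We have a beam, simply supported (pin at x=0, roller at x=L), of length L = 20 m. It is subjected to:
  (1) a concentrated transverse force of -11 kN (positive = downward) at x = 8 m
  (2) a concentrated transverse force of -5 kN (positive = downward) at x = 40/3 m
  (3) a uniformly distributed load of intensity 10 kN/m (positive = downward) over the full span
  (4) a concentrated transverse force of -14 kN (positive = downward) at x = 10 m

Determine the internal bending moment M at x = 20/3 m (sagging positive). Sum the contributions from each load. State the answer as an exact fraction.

M(20/3) = 1028/3 kN·m

Load 1 — point force P=-11 kN at a=8 m (b=L-a=12):
  M_1 = Pbx/L  [x≤a] = (-11)·12·(20/3)/20 = -44 kN·m
Load 2 — point force P=-5 kN at a=40/3 m (b=L-a=20/3):
  M_2 = Pbx/L  [x≤a] = (-5)·(20/3)·(20/3)/20 = -100/9 kN·m
Load 3 — uniform load w=10 kN/m over full span:
  M_3 = wx(L-x)/2 = 10·(20/3)·(20-(20/3))/2 = 4000/9 kN·m
Load 4 — point force P=-14 kN at a=10 m (b=L-a=10):
  M_4 = Pbx/L  [x≤a] = (-14)·10·(20/3)/20 = -140/3 kN·m
Superposition: M = Σ M_i = 1028/3 kN·m ≈ 342.666667 kN·m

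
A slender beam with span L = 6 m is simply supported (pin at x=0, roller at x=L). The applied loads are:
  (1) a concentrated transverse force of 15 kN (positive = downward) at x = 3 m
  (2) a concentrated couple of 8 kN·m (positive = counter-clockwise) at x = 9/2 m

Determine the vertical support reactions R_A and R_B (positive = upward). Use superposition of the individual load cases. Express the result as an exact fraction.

Load 1 — point force P=15 kN at a=3 m (b=L-a=3):
  R_A = Pb/L = 15·3/6 = 15/2 kN
  R_B = Pa/L = 15·3/6 = 15/2 kN
Load 2 — applied couple M₀=8 kN·m at a=9/2 m (b=L-a=3/2):
  R_A = M₀/L = 8/6 = 4/3 kN
  R_B = -M₀/L = -8/6 = -4/3 kN
Superposition: R_A = 53/6 kN, R_B = 37/6 kN

R_A = 53/6 kN, R_B = 37/6 kN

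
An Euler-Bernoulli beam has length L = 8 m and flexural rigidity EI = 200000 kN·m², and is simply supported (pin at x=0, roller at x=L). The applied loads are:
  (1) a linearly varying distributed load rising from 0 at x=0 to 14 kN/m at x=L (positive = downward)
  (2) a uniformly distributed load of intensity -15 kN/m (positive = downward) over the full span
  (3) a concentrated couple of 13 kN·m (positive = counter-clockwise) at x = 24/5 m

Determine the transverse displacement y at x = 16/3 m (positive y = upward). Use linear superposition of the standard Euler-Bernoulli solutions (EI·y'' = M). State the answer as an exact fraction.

y(16/3) = 200569/113906250 m

Load 1 — triangular load w₀=14 kN/m (0→w₀ over full span):
  y_1 = -w₀x(7L⁴-10L²x²+3x⁴)/(360LEI) = -14·(16/3)·(7·8⁴-10·8²·(16/3)²+3·(16/3)⁴)/(360·8·200000) = -3808/2278125 m
Load 2 — uniform load w=-15 kN/m over full span:
  y_2 = -wx(L³-2Lx²+x³)/(24EI) = -(-15)·(16/3)·(8³-2·8·(16/3)²+(16/3)³)/(24·200000) = 176/50625 m
Load 3 — applied couple M₀=13 kN·m at a=24/5 m (b=L-a=16/5):
  y_3 = (M₀x³/(6L)-M₀(x-a)²/2+C₁x)/EI  [x>a] with C₁=M₀(3b²-L²)/(6L)=-676/75 = (13·(16/3)³/(6·8)-13·((16/3)-(24/5))²/2+(-676/75)·(16/3))/200000 = -559/12656250 m
Superposition: y = Σ y_i = 200569/113906250 m ≈ 0.001761 m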